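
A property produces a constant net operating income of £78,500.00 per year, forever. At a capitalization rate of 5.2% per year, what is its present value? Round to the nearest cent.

Level perpetuity: PV = C / r = £78,500.00 / 0.052 = £1,509,615.38

£1509615.38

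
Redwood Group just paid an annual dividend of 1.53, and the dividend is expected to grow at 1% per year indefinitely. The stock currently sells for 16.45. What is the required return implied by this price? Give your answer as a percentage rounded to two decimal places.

10.39%

D₁ = 1.53 × 1.01 = 1.5453
P = D₁/(r − g) ⇒ r = D₁/P + g = 1.5453/16.45 + 0.01 = 0.093939 + 0.01 = 0.103939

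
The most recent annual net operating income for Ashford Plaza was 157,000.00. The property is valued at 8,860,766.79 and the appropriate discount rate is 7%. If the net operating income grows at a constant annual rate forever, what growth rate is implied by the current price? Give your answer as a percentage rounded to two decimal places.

P = D₀(1+g)/(r−g) ⇒ P(r−g) = D₀(1+g) ⇒ g(P+D₀) = P·r − D₀
g = (P·r − D₀)/(P + D₀) = (8,860,766.79×0.07 − 157,000.00) / (8,860,766.79 + 157,000.00) = 0.051371

5.14%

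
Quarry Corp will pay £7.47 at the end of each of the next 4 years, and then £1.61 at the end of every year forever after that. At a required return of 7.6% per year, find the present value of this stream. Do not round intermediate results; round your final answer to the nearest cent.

PV of 4-year annuity: £7.47 × [1 − (1+0.076)^−4] / 0.076 = 24.96349
Perpetuity value at year 4: £1.61 / 0.076 = 21.18421
PV of perpetuity: 21.18421 / (1+0.076)^4 = 15.80386
Total PV = 24.96349 + 15.80386 = 40.76735

£40.77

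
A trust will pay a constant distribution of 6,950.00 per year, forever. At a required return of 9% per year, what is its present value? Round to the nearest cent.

77222.22

Level perpetuity: PV = C / r = 6,950.00 / 0.09 = 77,222.22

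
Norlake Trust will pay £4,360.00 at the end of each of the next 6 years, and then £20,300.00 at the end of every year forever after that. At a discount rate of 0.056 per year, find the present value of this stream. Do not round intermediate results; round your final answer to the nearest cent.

PV of 6-year annuity: £4,360.00 × [1 − (1+0.056)^−6] / 0.056 = 21711.64295
Perpetuity value at year 6: £20,300.00 / 0.056 = 362500.00000
PV of perpetuity: 362500.00000 / (1+0.056)^6 = 261411.38720
Total PV = 21711.64295 + 261411.38720 = 283123.03014

£283123.03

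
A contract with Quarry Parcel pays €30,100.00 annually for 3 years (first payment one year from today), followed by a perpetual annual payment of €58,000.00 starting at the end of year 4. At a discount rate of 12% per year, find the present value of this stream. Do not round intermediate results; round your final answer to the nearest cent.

€416322.24

PV of 3-year annuity: €30,100.00 × [1 − (1+0.12)^−3] / 0.12 = 72295.12117
Perpetuity value at year 3: €58,000.00 / 0.12 = 483333.33333
PV of perpetuity: 483333.33333 / (1+0.12)^3 = 344027.11978
Total PV = 72295.12117 + 344027.11978 = 416322.24095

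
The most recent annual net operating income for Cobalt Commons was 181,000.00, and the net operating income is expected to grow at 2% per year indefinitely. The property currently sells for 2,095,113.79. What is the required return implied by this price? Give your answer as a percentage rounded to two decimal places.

D₁ = 181,000.00 × 1.02 = 184,620.0000
P = D₁/(r − g) ⇒ r = D₁/P + g = 184,620.0000/2,095,113.79 + 0.02 = 0.088119 + 0.02 = 0.108119

10.81%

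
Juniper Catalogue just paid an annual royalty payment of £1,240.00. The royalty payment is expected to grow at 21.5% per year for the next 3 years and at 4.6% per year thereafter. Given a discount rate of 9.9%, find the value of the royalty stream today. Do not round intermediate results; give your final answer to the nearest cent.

D_1 = 1506.60000
D_2 = 1830.51900
D_3 = 2224.08059
Terminal value at year 3: TV = D_3×(1+g_2)/(r−g_2) = 2326.38829/0.053 = 43894.11872
P_0 = D_1/(1+r)^1 + D_2/(1+r)^2 + D_3/(1+r)^3 + TV/(1+r)^3
    = 1370.88262 + 1515.57997 + 1675.55019 + 33068.40566 = 37630.41844

£37630.42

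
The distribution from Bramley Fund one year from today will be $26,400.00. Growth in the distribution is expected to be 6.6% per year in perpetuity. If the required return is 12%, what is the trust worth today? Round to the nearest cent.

Growing perpetuity: P = D₁ / (r − g) = $26,400.0000 / (0.12 − 0.066) = $488,888.89

$488888.89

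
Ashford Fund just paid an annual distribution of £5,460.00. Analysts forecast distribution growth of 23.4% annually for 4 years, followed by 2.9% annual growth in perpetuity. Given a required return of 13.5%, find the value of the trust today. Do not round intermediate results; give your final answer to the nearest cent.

£101095.56

D_1 = 6737.64000
D_2 = 8314.24776
D_3 = 10259.78174
D_4 = 12660.57066
Terminal value at year 4: TV = D_4×(1+g_2)/(r−g_2) = 13027.72721/0.106 = 122903.08690
P_0 = D_1/(1+r)^1 + D_2/(1+r)^2 + D_3/(1+r)^3 + D_4/(1+r)^4 + TV/(1+r)^4
    = 5936.24670 + 6454.03385 + 7016.98482 + 7629.03901 + 74059.25601 = 101095.56039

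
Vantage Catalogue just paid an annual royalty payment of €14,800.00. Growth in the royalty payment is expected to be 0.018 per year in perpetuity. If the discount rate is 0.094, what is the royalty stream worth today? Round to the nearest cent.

D₁ = D₀ × (1 + g) = €14,800.00 × 1.018 = €15,066.4000
Growing perpetuity: P = D₁ / (r − g) = €15,066.4000 / (0.094 − 0.018) = €198,242.11

€198242.11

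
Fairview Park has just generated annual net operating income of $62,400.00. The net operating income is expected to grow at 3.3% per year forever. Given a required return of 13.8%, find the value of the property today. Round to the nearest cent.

$613897.14

D₁ = D₀ × (1 + g) = $62,400.00 × 1.033 = $64,459.2000
Growing perpetuity: P = D₁ / (r − g) = $64,459.2000 / (0.138 − 0.033) = $613,897.14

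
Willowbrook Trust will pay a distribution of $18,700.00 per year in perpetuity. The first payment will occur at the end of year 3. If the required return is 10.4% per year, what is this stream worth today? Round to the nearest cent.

$147526.53

Value at end of year 2: C / r = $18,700.00 / 0.104 = $179,807.6923
Discount to today: PV = $179,807.6923 / (1 + 0.104)^2 = $179,807.6923 / 1.218816 = $147,526.53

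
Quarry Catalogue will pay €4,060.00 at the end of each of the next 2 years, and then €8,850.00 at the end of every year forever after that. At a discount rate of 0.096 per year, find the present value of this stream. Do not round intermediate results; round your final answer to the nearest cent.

PV of 2-year annuity: €4,060.00 × [1 − (1+0.096)^−2] / 0.096 = 7084.28792
Perpetuity value at year 2: €8,850.00 / 0.096 = 92187.50000
PV of perpetuity: 92187.50000 / (1+0.096)^2 = 76745.14825
Total PV = 7084.28792 + 76745.14825 = 83829.43617

€83829.44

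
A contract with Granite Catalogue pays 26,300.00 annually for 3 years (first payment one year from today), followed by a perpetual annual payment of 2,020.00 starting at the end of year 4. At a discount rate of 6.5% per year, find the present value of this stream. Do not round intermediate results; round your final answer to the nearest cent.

95381.91

PV of 3-year annuity: 26,300.00 × [1 − (1+0.065)^−3] / 0.065 = 69654.90593
Perpetuity value at year 3: 2,020.00 / 0.065 = 31076.92308
PV of perpetuity: 31076.92308 / (1+0.065)^3 = 25727.00255
Total PV = 69654.90593 + 25727.00255 = 95381.90848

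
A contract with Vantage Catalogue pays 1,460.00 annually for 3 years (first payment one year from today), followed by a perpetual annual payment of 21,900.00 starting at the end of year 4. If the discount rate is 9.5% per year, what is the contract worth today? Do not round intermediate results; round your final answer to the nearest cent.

179244.26

PV of 3-year annuity: 1,460.00 × [1 − (1+0.095)^−3] / 0.095 = 3663.00397
Perpetuity value at year 3: 21,900.00 / 0.095 = 230526.31579
PV of perpetuity: 230526.31579 / (1+0.095)^3 = 175581.25626
Total PV = 3663.00397 + 175581.25626 = 179244.26023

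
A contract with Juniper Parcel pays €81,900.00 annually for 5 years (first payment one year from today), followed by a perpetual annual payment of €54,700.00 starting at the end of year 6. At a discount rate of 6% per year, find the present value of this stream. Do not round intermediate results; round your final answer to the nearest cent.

PV of 5-year annuity: €81,900.00 × [1 − (1+0.06)^−5] / 0.06 = 344992.59404
Perpetuity value at year 5: €54,700.00 / 0.06 = 911666.66667
PV of perpetuity: 911666.66667 / (1+0.06)^5 = 681250.36760
Total PV = 344992.59404 + 681250.36760 = 1026242.96163

€1026242.96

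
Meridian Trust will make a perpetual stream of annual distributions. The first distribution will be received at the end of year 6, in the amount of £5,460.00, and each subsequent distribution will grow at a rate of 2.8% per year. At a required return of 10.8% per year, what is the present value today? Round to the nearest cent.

£40869.93

Value at end of year 5: C₁ / (r − g) = £5,460.00 / (0.108 − 0.028) = £68,250.0000
Discount to today: PV = £68,250.0000 / (1 + 0.108)^5 = £68,250.0000 / 1.669932 = £40,869.93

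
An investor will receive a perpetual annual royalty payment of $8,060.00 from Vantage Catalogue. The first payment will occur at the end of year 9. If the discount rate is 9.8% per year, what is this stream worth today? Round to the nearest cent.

$38930.52

Value at end of year 8: C / r = $8,060.00 / 0.098 = $82,244.8980
Discount to today: PV = $82,244.8980 / (1 + 0.098)^8 = $82,244.8980 / 2.112607 = $38,930.52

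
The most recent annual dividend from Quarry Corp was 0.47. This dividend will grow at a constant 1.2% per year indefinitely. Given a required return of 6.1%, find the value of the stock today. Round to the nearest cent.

D₁ = D₀ × (1 + g) = 0.47 × 1.012 = 0.4756
Growing perpetuity: P = D₁ / (r − g) = 0.4756 / (0.061 − 0.012) = 9.71

9.71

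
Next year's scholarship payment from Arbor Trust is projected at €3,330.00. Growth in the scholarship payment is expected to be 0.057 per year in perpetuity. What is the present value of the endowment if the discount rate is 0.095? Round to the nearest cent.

€87631.58

Growing perpetuity: P = D₁ / (r − g) = €3,330.0000 / (0.095 − 0.057) = €87,631.58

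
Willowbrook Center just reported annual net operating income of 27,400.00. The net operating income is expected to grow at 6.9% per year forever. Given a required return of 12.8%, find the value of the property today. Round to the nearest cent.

496450.85

D₁ = D₀ × (1 + g) = 27,400.00 × 1.069 = 29,290.6000
Growing perpetuity: P = D₁ / (r − g) = 29,290.6000 / (0.128 − 0.069) = 496,450.85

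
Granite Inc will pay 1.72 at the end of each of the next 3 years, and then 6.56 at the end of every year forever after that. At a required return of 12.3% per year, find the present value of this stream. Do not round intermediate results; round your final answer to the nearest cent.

41.77

PV of 3-year annuity: 1.72 × [1 − (1+0.123)^−3] / 0.123 = 4.10995
Perpetuity value at year 3: 6.56 / 0.123 = 53.33333
PV of perpetuity: 53.33333 / (1+0.123)^3 = 37.65819
Total PV = 4.10995 + 37.65819 = 41.76814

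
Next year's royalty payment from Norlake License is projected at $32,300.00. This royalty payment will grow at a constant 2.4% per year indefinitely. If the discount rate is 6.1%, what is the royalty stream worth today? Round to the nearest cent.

Growing perpetuity: P = D₁ / (r − g) = $32,300.0000 / (0.061 − 0.024) = $872,972.97

$872972.97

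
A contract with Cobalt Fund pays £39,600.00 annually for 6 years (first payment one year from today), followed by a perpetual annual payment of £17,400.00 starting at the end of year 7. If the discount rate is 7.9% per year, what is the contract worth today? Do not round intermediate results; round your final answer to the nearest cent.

£323193.18

PV of 6-year annuity: £39,600.00 × [1 − (1+0.079)^−6] / 0.079 = 183622.72226
Perpetuity value at year 6: £17,400.00 / 0.079 = 220253.16456
PV of perpetuity: 220253.16456 / (1+0.079)^6 = 139570.45326
Total PV = 183622.72226 + 139570.45326 = 323193.17552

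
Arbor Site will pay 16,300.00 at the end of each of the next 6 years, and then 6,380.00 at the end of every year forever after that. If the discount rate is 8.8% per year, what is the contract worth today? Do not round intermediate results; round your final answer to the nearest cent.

117266.92

PV of 6-year annuity: 16,300.00 × [1 − (1+0.088)^−6] / 0.088 = 73558.54707
Perpetuity value at year 6: 6,380.00 / 0.088 = 72500.00000
PV of perpetuity: 72500.00000 / (1+0.088)^6 = 43708.37237
Total PV = 73558.54707 + 43708.37237 = 117266.91944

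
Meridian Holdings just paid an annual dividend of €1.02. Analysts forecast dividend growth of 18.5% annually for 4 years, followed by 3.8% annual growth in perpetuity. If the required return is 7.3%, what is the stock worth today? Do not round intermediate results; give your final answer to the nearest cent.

€50.26

D_1 = 1.20870
D_2 = 1.43231
D_3 = 1.69729
D_4 = 2.01128
Terminal value at year 4: TV = D_4×(1+g_2)/(r−g_2) = 2.08771/0.035 = 59.64896
P_0 = D_1/(1+r)^1 + D_2/(1+r)^2 + D_3/(1+r)^3 + D_4/(1+r)^4 + TV/(1+r)^4
    = 1.12647 + 1.24405 + 1.37390 + 1.51731 + 44.99912 = 50.26085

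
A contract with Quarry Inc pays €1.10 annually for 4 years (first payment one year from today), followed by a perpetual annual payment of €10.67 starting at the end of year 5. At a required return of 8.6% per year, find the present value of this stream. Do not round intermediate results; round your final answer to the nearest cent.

€92.79

PV of 4-year annuity: €1.10 × [1 − (1+0.086)^−4] / 0.086 = 3.59521
Perpetuity value at year 4: €10.67 / 0.086 = 124.06977
PV of perpetuity: 124.06977 / (1+0.086)^4 = 89.19626
Total PV = 3.59521 + 89.19626 = 92.79147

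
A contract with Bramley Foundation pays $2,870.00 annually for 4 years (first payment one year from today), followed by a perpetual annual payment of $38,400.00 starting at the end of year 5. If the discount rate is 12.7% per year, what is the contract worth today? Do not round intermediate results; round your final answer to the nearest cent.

PV of 4-year annuity: $2,870.00 × [1 − (1+0.127)^−4] / 0.127 = 8590.21946
Perpetuity value at year 4: $38,400.00 / 0.127 = 302362.20472
PV of perpetuity: 302362.20472 / (1+0.127)^4 = 187426.86423
Total PV = 8590.21946 + 187426.86423 = 196017.08369

$196017.08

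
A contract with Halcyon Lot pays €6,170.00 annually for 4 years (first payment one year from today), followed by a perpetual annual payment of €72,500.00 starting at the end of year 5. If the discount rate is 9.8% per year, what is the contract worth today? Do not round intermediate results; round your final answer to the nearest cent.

€528625.22

PV of 4-year annuity: €6,170.00 × [1 − (1+0.098)^−4] / 0.098 = 19643.04575
Perpetuity value at year 4: €72,500.00 / 0.098 = 739795.91837
PV of perpetuity: 739795.91837 / (1+0.098)^4 = 508982.17171
Total PV = 19643.04575 + 508982.17171 = 528625.21746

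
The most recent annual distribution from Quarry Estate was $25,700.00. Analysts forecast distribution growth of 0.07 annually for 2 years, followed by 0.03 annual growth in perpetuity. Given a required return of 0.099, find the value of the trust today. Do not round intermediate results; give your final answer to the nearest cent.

$413041.65

D_1 = 27499.00000
D_2 = 29423.93000
Terminal value at year 2: TV = D_2×(1+g_2)/(r−g_2) = 30306.64790/0.069 = 439226.78116
P_0 = D_1/(1+r)^1 + D_2/(1+r)^2 + TV/(1+r)^2
    = 25021.83803 + 24361.57115 + 363658.23605 = 413041.64524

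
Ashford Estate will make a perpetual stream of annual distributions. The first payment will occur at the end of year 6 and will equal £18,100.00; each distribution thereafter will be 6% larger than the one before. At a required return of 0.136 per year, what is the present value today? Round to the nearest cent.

Value at end of year 5: C₁ / (r − g) = £18,100.00 / (0.136 − 0.06) = £238,157.8947
Discount to today: PV = £238,157.8947 / (1 + 0.136)^5 = £238,157.8947 / 1.891872 = £125,884.81

£125884.81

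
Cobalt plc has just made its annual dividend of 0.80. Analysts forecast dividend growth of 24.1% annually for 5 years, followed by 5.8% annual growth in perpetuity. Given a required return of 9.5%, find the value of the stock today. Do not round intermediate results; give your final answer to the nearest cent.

D_1 = 0.99280
D_2 = 1.23206
D_3 = 1.52899
D_4 = 1.89748
D_5 = 2.35477
Terminal value at year 5: TV = D_5×(1+g_2)/(r−g_2) = 2.49135/0.037 = 67.33376
P_0 = D_1/(1+r)^1 + D_2/(1+r)^2 + D_3/(1+r)^3 + D_4/(1+r)^4 + D_5/(1+r)^5 + TV/(1+r)^5
    = 0.90667 + 1.02756 + 1.16456 + 1.31984 + 1.49582 + 42.77226 = 48.68670

48.69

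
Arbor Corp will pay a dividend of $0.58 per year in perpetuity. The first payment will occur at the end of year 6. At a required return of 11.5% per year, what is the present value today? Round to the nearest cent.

Value at end of year 5: C / r = $0.58 / 0.115 = $5.0435
Discount to today: PV = $5.0435 / (1 + 0.115)^5 = $5.0435 / 1.723353 = $2.93

$2.93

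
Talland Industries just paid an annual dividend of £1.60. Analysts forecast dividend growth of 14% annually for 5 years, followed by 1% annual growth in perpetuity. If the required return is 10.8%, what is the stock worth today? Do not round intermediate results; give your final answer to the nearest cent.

D_1 = 1.82400
D_2 = 2.07936
D_3 = 2.37047
D_4 = 2.70234
D_5 = 3.08066
Terminal value at year 5: TV = D_5×(1+g_2)/(r−g_2) = 3.11147/0.098 = 31.74969
P_0 = D_1/(1+r)^1 + D_2/(1+r)^2 + D_3/(1+r)^3 + D_4/(1+r)^4 + D_5/(1+r)^5 + TV/(1+r)^5
    = 1.64621 + 1.69375 + 1.74267 + 1.79300 + 1.84478 + 19.01257 = 27.73298

£27.73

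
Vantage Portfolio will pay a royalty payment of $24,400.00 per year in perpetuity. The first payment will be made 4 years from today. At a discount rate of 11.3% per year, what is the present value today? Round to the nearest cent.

Value at end of year 3: C / r = $24,400.00 / 0.113 = $215,929.2035
Discount to today: PV = $215,929.2035 / (1 + 0.113)^3 = $215,929.2035 / 1.378750 = $156,612.31

$156612.31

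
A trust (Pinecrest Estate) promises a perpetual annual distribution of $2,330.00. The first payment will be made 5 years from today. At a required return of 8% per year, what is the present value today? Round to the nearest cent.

$21407.74

Value at end of year 4: C / r = $2,330.00 / 0.08 = $29,125.0000
Discount to today: PV = $29,125.0000 / (1 + 0.08)^4 = $29,125.0000 / 1.360489 = $21,407.74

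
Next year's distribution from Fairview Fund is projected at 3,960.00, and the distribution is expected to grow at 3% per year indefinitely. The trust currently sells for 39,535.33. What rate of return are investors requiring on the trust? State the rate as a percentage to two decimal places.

13.02%

P = D₁/(r − g) ⇒ r = D₁/P + g = 3,960.0000/39,535.33 + 0.03 = 0.100164 + 0.03 = 0.130164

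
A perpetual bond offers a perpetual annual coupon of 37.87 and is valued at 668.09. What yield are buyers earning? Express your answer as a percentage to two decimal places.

P = C/r ⇒ r = C/P = 37.87/668.09 = 0.056684

5.67%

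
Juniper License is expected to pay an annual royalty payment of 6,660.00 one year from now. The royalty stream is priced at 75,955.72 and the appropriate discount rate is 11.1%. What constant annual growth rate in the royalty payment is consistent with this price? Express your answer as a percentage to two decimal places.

2.33%

P = D₁/(r−g) ⇒ g = r − D₁/P = 0.111 − 6,660.00/75,955.72 = 0.023317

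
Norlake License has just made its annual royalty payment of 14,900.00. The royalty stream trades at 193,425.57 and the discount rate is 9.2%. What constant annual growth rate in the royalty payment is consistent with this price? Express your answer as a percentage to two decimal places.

P = D₀(1+g)/(r−g) ⇒ P(r−g) = D₀(1+g) ⇒ g(P+D₀) = P·r − D₀
g = (P·r − D₀)/(P + D₀) = (193,425.57×0.092 − 14,900.00) / (193,425.57 + 14,900.00) = 0.013897

1.39%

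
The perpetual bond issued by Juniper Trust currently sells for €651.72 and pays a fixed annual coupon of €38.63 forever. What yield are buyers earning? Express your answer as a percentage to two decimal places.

P = C/r ⇒ r = C/P = €38.63/€651.72 = 0.059274

5.93%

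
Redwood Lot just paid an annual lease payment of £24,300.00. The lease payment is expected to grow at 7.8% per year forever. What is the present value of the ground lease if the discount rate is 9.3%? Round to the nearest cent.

£1746360.00

D₁ = D₀ × (1 + g) = £24,300.00 × 1.078 = £26,195.4000
Growing perpetuity: P = D₁ / (r − g) = £26,195.4000 / (0.093 − 0.078) = £1,746,360.00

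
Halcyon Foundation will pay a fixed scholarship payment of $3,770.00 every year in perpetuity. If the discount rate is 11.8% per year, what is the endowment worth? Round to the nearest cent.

$31949.15

Level perpetuity: PV = C / r = $3,770.00 / 0.118 = $31,949.15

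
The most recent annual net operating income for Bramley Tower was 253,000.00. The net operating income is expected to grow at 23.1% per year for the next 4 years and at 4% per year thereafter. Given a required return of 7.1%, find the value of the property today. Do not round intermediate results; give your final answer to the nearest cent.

D_1 = 311443.00000
D_2 = 383386.33300
D_3 = 471948.57592
D_4 = 580968.69696
Terminal value at year 4: TV = D_4×(1+g_2)/(r−g_2) = 604207.44484/0.031 = 19490562.73676
P_0 = D_1/(1+r)^1 + D_2/(1+r)^2 + D_3/(1+r)^3 + D_4/(1+r)^4 + TV/(1+r)^4
    = 290796.45191 + 334239.43259 + 384172.49442 + 441565.21067 + 14813800.61603 = 16264574.20563

16264574.21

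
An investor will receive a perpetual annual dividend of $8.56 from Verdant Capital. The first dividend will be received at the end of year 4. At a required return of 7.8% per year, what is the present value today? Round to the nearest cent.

Value at end of year 3: C / r = $8.56 / 0.078 = $109.7436
Discount to today: PV = $109.7436 / (1 + 0.078)^3 = $109.7436 / 1.252727 = $87.60

$87.60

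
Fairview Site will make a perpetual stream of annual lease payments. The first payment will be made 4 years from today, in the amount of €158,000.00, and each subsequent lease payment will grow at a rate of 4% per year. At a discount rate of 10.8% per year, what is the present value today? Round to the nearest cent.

Value at end of year 3: C₁ / (r − g) = €158,000.00 / (0.108 − 0.04) = €2,323,529.4118
Discount to today: PV = €2,323,529.4118 / (1 + 0.108)^3 = €2,323,529.4118 / 1.360252 = €1,708,161.36

€1708161.36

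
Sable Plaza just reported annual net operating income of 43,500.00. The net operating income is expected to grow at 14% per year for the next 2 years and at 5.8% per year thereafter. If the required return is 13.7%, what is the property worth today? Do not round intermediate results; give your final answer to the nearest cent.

672992.55

D_1 = 49590.00000
D_2 = 56532.60000
Terminal value at year 2: TV = D_2×(1+g_2)/(r−g_2) = 59811.49080/0.079 = 757107.47848
P_0 = D_1/(1+r)^1 + D_2/(1+r)^2 + TV/(1+r)^2
    = 43614.77573 + 43729.85429 + 585647.92200 = 672992.55202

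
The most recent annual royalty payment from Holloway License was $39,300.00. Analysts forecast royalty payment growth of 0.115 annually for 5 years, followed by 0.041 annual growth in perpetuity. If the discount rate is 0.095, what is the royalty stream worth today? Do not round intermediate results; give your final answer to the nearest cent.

$1036912.39

D_1 = 43819.50000
D_2 = 48858.74250
D_3 = 54477.49789
D_4 = 60742.41014
D_5 = 67727.78731
Terminal value at year 5: TV = D_5×(1+g_2)/(r−g_2) = 70504.62659/0.054 = 1305641.23317
P_0 = D_1/(1+r)^1 + D_2/(1+r)^2 + D_3/(1+r)^3 + D_4/(1+r)^4 + D_5/(1+r)^5 + TV/(1+r)^5
    = 40017.80822 + 40748.72709 + 41492.99608 + 42250.85902 + 43022.56421 + 829379.43224 = 1036912.38686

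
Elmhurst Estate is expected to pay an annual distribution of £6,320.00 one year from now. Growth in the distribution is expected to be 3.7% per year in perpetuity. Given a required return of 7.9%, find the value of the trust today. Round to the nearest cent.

Growing perpetuity: P = D₁ / (r − g) = £6,320.0000 / (0.079 − 0.037) = £150,476.19

£150476.19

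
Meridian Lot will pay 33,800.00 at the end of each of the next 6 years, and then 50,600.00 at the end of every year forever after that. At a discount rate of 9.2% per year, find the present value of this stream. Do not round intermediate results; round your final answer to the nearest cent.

475083.85

PV of 6-year annuity: 33,800.00 × [1 − (1+0.092)^−6] / 0.092 = 150724.16832
Perpetuity value at year 6: 50,600.00 / 0.092 = 550000.00000
PV of perpetuity: 550000.00000 / (1+0.092)^6 = 324359.67701
Total PV = 150724.16832 + 324359.67701 = 475083.84533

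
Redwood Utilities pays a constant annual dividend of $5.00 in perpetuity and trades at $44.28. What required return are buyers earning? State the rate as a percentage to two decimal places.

P = C/r ⇒ r = C/P = $5.00/$44.28 = 0.112918

11.29%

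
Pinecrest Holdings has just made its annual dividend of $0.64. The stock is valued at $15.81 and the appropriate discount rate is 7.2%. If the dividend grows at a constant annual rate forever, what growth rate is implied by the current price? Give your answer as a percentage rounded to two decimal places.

P = D₀(1+g)/(r−g) ⇒ P(r−g) = D₀(1+g) ⇒ g(P+D₀) = P·r − D₀
g = (P·r − D₀)/(P + D₀) = ($15.81×0.072 − $0.64) / ($15.81 + $0.64) = 0.030293

3.03%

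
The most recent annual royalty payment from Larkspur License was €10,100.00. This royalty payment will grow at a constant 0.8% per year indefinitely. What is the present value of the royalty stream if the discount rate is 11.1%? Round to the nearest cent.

€98842.72

D₁ = D₀ × (1 + g) = €10,100.00 × 1.008 = €10,180.8000
Growing perpetuity: P = D₁ / (r − g) = €10,180.8000 / (0.111 − 0.008) = €98,842.72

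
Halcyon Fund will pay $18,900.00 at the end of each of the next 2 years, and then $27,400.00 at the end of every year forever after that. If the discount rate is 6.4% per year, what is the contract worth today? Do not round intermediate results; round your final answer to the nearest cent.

PV of 2-year annuity: $18,900.00 × [1 − (1+0.064)^−2] / 0.064 = 34457.85516
Perpetuity value at year 2: $27,400.00 / 0.064 = 428125.00000
PV of perpetuity: 428125.00000 / (1+0.064)^2 = 378170.22585
Total PV = 34457.85516 + 378170.22585 = 412628.08101

$412628.08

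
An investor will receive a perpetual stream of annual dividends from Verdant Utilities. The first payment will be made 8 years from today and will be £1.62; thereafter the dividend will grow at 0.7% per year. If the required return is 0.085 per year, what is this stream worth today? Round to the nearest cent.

£11.73

Value at end of year 7: C₁ / (r − g) = £1.62 / (0.085 − 0.007) = £20.7692
Discount to today: PV = £20.7692 / (1 + 0.085)^7 = £20.7692 / 1.770142 = £11.73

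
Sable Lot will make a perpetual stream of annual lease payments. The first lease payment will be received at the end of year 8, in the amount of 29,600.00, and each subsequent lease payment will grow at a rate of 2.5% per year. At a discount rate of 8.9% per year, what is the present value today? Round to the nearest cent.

254634.11

Value at end of year 7: C₁ / (r − g) = 29,600.00 / (0.089 − 0.025) = 462,500.0000
Discount to today: PV = 462,500.0000 / (1 + 0.089)^7 = 462,500.0000 / 1.816332 = 254,634.11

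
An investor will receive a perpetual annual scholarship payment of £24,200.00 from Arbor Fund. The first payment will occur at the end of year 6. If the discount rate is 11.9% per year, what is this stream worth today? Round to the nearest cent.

£115909.22

Value at end of year 5: C / r = £24,200.00 / 0.119 = £203,361.3445
Discount to today: PV = £203,361.3445 / (1 + 0.119)^5 = £203,361.3445 / 1.754488 = £115,909.22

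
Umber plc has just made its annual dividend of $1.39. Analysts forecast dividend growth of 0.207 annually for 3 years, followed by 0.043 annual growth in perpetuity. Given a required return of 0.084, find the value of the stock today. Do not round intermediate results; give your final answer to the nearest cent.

D_1 = 1.67773
D_2 = 2.02502
D_3 = 2.44420
Terminal value at year 3: TV = D_3×(1+g_2)/(r−g_2) = 2.54930/0.041 = 62.17804
P_0 = D_1/(1+r)^1 + D_2/(1+r)^2 + D_3/(1+r)^3 + TV/(1+r)^3
    = 1.54772 + 1.72334 + 1.91888 + 48.81454 = 54.00449

$54.00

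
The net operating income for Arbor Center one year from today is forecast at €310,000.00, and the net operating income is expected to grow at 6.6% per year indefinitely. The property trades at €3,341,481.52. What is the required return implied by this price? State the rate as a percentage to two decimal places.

15.88%

P = D₁/(r − g) ⇒ r = D₁/P + g = €310,000.0000/€3,341,481.52 + 0.066 = 0.092773 + 0.066 = 0.158773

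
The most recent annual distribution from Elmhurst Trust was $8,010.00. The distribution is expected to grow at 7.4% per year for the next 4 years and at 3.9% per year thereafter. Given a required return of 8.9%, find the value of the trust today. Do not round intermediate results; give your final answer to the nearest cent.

$188416.65

D_1 = 8602.74000
D_2 = 9239.34276
D_3 = 9923.05412
D_4 = 10657.36013
Terminal value at year 4: TV = D_4×(1+g_2)/(r−g_2) = 11072.99717/0.05 = 221459.94349
P_0 = D_1/(1+r)^1 + D_2/(1+r)^2 + D_3/(1+r)^3 + D_4/(1+r)^4 + TV/(1+r)^4
    = 7899.66942 + 7790.85855 + 7683.54645 + 7577.71247 + 157464.86520 = 188416.65209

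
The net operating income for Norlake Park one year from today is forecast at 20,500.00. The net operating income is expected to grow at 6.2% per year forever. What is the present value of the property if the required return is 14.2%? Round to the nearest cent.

256250.00

Growing perpetuity: P = D₁ / (r − g) = 20,500.0000 / (0.142 − 0.062) = 256,250.00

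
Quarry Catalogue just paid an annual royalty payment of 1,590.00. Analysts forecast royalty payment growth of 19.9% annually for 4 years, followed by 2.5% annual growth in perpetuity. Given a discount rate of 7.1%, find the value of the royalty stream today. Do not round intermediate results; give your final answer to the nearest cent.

D_1 = 1906.41000
D_2 = 2285.78559
D_3 = 2740.65692
D_4 = 3286.04765
Terminal value at year 4: TV = D_4×(1+g_2)/(r−g_2) = 3368.19884/0.046 = 73221.71394
P_0 = D_1/(1+r)^1 + D_2/(1+r)^2 + D_3/(1+r)^3 + D_4/(1+r)^4 + TV/(1+r)^4
    = 1780.02801 + 1992.76712 + 2230.93163 + 2497.56025 + 55652.15770 = 64153.44471

64153.44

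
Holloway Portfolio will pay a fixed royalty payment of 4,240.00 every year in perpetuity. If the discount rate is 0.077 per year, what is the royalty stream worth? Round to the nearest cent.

55064.94

Level perpetuity: PV = C / r = 4,240.00 / 0.077 = 55,064.94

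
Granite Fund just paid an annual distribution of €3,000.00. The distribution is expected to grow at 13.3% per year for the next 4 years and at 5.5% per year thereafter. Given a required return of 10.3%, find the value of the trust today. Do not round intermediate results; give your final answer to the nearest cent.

D_1 = 3399.00000
D_2 = 3851.06700
D_3 = 4363.25891
D_4 = 4943.57235
Terminal value at year 4: TV = D_4×(1+g_2)/(r−g_2) = 5215.46883/0.048 = 108655.60053
P_0 = D_1/(1+r)^1 + D_2/(1+r)^2 + D_3/(1+r)^3 + D_4/(1+r)^4 + TV/(1+r)^4
    = 3081.59565 + 3165.41058 + 3251.50516 + 3339.94138 + 73409.12824 = 86247.58100

€86247.58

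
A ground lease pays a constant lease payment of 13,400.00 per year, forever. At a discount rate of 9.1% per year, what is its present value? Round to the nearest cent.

Level perpetuity: PV = C / r = 13,400.00 / 0.091 = 147,252.75

147252.75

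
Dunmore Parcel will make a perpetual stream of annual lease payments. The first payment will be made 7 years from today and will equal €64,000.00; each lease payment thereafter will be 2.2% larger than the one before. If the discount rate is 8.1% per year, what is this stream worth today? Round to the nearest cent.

Value at end of year 6: C₁ / (r − g) = €64,000.00 / (0.081 − 0.022) = €1,084,745.7627
Discount to today: PV = €1,084,745.7627 / (1 + 0.081)^6 = €1,084,745.7627 / 1.595711 = €679,788.48

€679788.48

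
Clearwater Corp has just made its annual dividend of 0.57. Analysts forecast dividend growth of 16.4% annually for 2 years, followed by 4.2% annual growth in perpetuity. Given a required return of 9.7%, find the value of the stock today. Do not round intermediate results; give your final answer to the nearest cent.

13.40

D_1 = 0.66348
D_2 = 0.77229
Terminal value at year 2: TV = D_2×(1+g_2)/(r−g_2) = 0.80473/0.055 = 14.63140
P_0 = D_1/(1+r)^1 + D_2/(1+r)^2 + TV/(1+r)^2
    = 0.60481 + 0.64175 + 12.15829 = 13.40486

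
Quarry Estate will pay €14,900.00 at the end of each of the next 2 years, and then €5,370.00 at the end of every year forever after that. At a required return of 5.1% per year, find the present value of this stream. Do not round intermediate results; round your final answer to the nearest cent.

€122989.22

PV of 2-year annuity: €14,900.00 × [1 − (1+0.051)^−2] / 0.051 = 27666.00791
Perpetuity value at year 2: €5,370.00 / 0.051 = 105294.11765
PV of perpetuity: 105294.11765 / (1+0.051)^2 = 95323.21413
Total PV = 27666.00791 + 95323.21413 = 122989.22203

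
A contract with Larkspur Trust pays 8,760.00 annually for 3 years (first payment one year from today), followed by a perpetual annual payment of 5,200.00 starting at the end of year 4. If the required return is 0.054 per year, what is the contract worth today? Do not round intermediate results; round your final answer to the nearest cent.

PV of 3-year annuity: 8,760.00 × [1 − (1+0.054)^−3] / 0.054 = 23677.96975
Perpetuity value at year 3: 5,200.00 / 0.054 = 96296.29630
PV of perpetuity: 96296.29630 / (1+0.054)^3 = 82240.88046
Total PV = 23677.96975 + 82240.88046 = 105918.85021

105918.85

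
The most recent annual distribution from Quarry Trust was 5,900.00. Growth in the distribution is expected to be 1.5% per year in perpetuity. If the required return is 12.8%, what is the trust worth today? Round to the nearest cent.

D₁ = D₀ × (1 + g) = 5,900.00 × 1.015 = 5,988.5000
Growing perpetuity: P = D₁ / (r − g) = 5,988.5000 / (0.128 − 0.015) = 52,995.58

52995.58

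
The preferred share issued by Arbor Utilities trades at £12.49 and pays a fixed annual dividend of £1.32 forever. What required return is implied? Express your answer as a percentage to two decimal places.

P = C/r ⇒ r = C/P = £1.32/£12.49 = 0.105685

10.57%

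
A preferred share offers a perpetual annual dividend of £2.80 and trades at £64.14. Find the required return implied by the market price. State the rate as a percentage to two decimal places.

4.37%

P = C/r ⇒ r = C/P = £2.80/£64.14 = 0.043655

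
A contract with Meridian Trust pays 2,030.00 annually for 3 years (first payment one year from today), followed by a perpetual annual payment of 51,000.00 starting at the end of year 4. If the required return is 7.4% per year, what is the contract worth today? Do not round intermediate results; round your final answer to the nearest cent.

561609.87

PV of 3-year annuity: 2,030.00 × [1 − (1+0.074)^−3] / 0.074 = 5288.66691
Perpetuity value at year 3: 51,000.00 / 0.074 = 689189.18919
PV of perpetuity: 689189.18919 / (1+0.074)^3 = 556321.20276
Total PV = 5288.66691 + 556321.20276 = 561609.86967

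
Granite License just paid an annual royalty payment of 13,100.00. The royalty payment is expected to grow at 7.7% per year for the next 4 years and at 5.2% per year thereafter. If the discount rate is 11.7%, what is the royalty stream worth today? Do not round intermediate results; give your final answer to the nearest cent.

231115.35

D_1 = 14108.70000
D_2 = 15195.06990
D_3 = 16365.09028
D_4 = 17625.20223
Terminal value at year 4: TV = D_4×(1+g_2)/(r−g_2) = 18541.71275/0.065 = 285257.11923
P_0 = D_1/(1+r)^1 + D_2/(1+r)^2 + D_3/(1+r)^3 + D_4/(1+r)^4 + TV/(1+r)^4
    = 12630.88630 + 12178.57166 + 11742.45450 + 11321.95479 + 183241.48369 = 231115.35095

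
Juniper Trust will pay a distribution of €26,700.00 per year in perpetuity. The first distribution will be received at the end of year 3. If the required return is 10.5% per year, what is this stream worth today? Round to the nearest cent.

Value at end of year 2: C / r = €26,700.00 / 0.105 = €254,285.7143
Discount to today: PV = €254,285.7143 / (1 + 0.105)^2 = €254,285.7143 / 1.221025 = €208,255.94

€208255.94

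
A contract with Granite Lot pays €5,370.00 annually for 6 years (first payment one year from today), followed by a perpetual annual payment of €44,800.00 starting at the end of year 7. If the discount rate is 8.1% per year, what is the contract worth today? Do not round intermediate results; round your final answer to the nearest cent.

€371357.93

PV of 6-year annuity: €5,370.00 × [1 − (1+0.081)^−6] / 0.081 = 24749.73319
Perpetuity value at year 6: €44,800.00 / 0.081 = 553086.41975
PV of perpetuity: 553086.41975 / (1+0.081)^6 = 346608.19875
Total PV = 24749.73319 + 346608.19875 = 371357.93194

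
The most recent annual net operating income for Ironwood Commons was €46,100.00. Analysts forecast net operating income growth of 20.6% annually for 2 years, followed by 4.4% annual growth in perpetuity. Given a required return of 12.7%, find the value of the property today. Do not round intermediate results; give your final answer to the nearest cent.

€766124.13

D_1 = 55596.60000
D_2 = 67049.49960
Terminal value at year 2: TV = D_2×(1+g_2)/(r−g_2) = 69999.67758/0.083 = 843369.60943
P_0 = D_1/(1+r)^1 + D_2/(1+r)^2 + TV/(1+r)^2
    = 49331.49956 + 52789.51949 + 664003.11262 = 766124.13166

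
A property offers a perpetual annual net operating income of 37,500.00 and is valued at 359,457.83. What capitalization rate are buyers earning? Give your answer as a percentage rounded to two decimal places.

10.43%

P = C/r ⇒ r = C/P = 37,500.00/359,457.83 = 0.104324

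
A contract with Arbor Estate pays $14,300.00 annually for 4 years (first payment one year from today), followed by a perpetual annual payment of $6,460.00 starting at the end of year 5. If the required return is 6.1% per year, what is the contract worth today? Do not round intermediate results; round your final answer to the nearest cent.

$133005.98

PV of 4-year annuity: $14,300.00 × [1 − (1+0.061)^−4] / 0.061 = 49437.75678
Perpetuity value at year 4: $6,460.00 / 0.061 = 105901.63934
PV of perpetuity: 105901.63934 / (1+0.061)^4 = 83568.21915
Total PV = 49437.75678 + 83568.21915 = 133005.97593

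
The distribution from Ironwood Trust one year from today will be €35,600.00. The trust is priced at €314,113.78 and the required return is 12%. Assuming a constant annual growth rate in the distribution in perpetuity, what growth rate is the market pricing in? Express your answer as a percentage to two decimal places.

P = D₁/(r−g) ⇒ g = r − D₁/P = 0.12 − €35,600.00/€314,113.78 = 0.006665

0.67%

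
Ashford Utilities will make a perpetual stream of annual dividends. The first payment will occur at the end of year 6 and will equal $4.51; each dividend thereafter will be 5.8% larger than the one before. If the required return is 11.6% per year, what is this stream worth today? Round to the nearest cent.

Value at end of year 5: C₁ / (r − g) = $4.51 / (0.116 − 0.058) = $77.7586
Discount to today: PV = $77.7586 / (1 + 0.116)^5 = $77.7586 / 1.731095 = $44.92

$44.92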